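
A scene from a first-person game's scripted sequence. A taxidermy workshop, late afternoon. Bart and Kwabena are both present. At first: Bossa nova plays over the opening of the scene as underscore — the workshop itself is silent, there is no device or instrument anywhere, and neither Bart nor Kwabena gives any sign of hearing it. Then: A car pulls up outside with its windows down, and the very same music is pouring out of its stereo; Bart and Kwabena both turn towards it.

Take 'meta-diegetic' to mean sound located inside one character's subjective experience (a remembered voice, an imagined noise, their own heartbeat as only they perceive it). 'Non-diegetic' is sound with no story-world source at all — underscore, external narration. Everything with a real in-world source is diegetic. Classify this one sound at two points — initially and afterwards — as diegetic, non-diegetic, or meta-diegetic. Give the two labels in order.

Initially: no in-world source exists and no character can hear it — underscore → non-diegetic.
Afterwards: the car stereo is now a real source in the story world and the characters hear it → diegetic.

non-diegetic, diegetic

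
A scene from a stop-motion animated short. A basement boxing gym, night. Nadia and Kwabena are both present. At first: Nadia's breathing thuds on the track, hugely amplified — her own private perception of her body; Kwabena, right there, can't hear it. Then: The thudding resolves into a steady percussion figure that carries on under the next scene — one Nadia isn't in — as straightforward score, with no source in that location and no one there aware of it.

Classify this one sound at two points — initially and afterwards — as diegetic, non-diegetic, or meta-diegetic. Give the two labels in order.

Initially: it's Nadia's subjective body sound, inaudible to Kwabena → meta-diegetic.
Afterwards: detached from Nadia and playing as sourceless score over a scene she isn't in — for the audience only → non-diegetic.

meta-diegetic, non-diegetic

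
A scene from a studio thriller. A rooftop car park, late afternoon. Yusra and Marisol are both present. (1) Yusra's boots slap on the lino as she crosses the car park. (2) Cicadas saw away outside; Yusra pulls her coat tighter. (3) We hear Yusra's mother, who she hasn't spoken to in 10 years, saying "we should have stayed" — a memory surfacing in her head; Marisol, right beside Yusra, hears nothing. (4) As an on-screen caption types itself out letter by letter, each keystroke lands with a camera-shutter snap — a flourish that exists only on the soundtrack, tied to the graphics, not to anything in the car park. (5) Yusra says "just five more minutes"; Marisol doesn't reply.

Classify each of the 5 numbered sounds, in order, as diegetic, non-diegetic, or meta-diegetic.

(1) is diegetic: a character's body making contact with the set — an in-world sound.
(2) is diegetic: it's the actual ambient sound of the location.
(3) is meta-diegetic: it's Yusra's recollection rendered as sound; the other character can't hear it.
(4) it accompanies on-screen graphics, not anything inside the story world → non-diegetic.
(5) Yusra is a character speaking aloud in the scene → diegetic.

diegetic, diegetic, meta-diegetic, non-diegetic, diegetic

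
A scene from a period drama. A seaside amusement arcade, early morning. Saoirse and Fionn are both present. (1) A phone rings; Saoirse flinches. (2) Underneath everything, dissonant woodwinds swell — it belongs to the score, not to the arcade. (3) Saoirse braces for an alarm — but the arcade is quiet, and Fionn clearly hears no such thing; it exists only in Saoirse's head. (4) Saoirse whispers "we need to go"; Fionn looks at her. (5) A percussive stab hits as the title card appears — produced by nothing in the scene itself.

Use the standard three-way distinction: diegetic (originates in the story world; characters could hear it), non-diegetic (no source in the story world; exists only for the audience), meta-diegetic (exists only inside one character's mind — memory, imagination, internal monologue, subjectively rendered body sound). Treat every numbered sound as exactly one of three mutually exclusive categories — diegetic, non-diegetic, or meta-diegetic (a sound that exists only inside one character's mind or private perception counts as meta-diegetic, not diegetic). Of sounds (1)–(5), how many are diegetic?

2

Sound (1): the sound comes from a phone physically present in the location, so diegetic.
(2) nothing in the arcade produces it and the characters don't hear it — pure soundtrack → non-diegetic.
(3) Saoirse alone 'hears' it — an imagined sound, not present in the space → meta-diegetic.
(4) is diegetic: spoken by a character present in the story world.
(5) is non-diegetic: an editorial stinger — it belongs to the cut, not the story world.
So 2 of the 5 are diegetic: (1), (4).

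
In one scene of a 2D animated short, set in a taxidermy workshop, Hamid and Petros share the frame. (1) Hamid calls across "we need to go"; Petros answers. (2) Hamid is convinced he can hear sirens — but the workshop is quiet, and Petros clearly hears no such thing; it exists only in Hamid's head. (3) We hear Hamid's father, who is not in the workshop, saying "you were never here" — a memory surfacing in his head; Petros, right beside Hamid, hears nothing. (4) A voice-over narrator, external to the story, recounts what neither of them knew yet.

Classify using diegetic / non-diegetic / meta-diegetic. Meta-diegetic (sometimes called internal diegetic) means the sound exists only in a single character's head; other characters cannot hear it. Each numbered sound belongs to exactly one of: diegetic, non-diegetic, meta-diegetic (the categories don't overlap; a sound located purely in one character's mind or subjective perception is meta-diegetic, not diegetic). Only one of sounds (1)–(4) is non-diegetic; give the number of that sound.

(1) on-screen dialogue — Hamid speaks and Petros is there to hear → diegetic.
(2) the sound is imagined by Hamid; nothing in the story world is producing it and Petros can't hear it → meta-diegetic.
(3) is meta-diegetic: it's Hamid's recollection rendered as sound; the other character can't hear it.
(4) is non-diegetic: commentary laid over the scene from outside the fiction.
Only (4) is non-diegetic.

4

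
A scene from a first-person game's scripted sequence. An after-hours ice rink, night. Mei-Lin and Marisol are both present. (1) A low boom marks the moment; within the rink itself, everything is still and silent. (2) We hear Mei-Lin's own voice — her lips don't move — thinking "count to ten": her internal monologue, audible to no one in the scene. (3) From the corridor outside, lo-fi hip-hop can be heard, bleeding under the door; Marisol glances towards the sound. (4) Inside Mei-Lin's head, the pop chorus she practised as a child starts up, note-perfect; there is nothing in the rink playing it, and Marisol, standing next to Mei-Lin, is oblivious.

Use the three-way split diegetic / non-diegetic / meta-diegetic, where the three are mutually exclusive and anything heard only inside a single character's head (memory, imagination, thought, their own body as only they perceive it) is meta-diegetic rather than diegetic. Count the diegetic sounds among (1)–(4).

(1) is non-diegetic: an editorial stinger — it belongs to the cut, not the story world.
Sound (2): it's Mei-Lin's unspoken thought, heard only by the audience via her subjectivity, so meta-diegetic.
(3) it's coming from the corridor outside — a location within the story world — and Marisol reacts → diegetic.
(4) is meta-diegetic: remembered music, private to Mei-Lin — Marisol is oblivious because it isn't in the room.
Diegetic: (3) — that's 1.

1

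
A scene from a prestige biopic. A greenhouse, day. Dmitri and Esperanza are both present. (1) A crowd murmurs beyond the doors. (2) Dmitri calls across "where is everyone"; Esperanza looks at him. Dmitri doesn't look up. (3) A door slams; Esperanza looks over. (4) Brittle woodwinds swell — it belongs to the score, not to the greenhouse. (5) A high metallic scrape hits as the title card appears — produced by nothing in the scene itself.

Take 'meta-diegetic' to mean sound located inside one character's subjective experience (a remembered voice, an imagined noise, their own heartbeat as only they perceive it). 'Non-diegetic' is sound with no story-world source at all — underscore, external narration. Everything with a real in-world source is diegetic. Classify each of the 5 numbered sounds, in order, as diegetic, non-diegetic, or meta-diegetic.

(1) is diegetic: a crowd is part of the location's real environment.
(2) spoken by a character present in the story world → diegetic.
(3) a door is a real object/event in the scene's world → diegetic.
(4) is non-diegetic: it has no source in the story world and no character can hear it — it's underscore.
(5) is non-diegetic: it's a sound-design accent with no in-world source; no one in the scene can hear it.

diegetic, diegetic, diegetic, non-diegetic, non-diegetic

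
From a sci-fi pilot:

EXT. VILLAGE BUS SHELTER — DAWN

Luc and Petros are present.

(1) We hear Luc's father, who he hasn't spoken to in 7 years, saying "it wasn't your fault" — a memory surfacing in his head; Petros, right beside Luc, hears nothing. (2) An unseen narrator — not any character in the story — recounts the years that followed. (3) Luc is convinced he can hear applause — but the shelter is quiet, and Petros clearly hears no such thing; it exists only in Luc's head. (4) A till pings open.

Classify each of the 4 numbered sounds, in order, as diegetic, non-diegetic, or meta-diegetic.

Sound (1): it's Luc's recollection rendered as sound; the other character can't hear it, so meta-diegetic.
(2) the narrator exists outside the story world, addressing only the audience → non-diegetic.
(3) is meta-diegetic: subjective to Luc: the shelter is silent and Petros hears nothing.
Sound (4): an in-world source (a till); characters could hear it, so diegetic.

meta-diegetic, non-diegetic, meta-diegetic, diegetic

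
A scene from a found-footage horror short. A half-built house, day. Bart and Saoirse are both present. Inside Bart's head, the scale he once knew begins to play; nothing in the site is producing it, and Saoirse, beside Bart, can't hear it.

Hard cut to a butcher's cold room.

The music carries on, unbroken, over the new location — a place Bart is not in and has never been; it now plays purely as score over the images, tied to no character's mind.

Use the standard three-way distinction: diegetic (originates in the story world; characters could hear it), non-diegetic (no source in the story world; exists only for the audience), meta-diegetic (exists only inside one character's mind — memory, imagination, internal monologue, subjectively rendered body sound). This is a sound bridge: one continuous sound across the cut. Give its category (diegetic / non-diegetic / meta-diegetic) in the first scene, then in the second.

Scene one: the music exists only inside Bart's mind; Saoirse can't hear it → meta-diegetic.
Scene two: it's detached from Bart entirely and plays over unrelated images with no in-world source — conventional underscore → non-diegetic.

meta-diegetic, non-diegetic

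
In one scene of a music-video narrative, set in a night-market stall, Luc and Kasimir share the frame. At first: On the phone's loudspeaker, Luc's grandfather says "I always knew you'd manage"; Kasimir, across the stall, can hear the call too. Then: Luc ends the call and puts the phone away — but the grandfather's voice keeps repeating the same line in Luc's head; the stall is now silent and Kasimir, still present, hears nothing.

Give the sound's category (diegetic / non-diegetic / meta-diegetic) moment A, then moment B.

diegetic, meta-diegetic

Moment A: the loudspeaker is an in-world source; both Luc and Kasimir hear the call → diegetic.
Moment B: with the phone off, the voice continues only as Luc's private mental replay — Kasimir can't hear it → meta-diegetic.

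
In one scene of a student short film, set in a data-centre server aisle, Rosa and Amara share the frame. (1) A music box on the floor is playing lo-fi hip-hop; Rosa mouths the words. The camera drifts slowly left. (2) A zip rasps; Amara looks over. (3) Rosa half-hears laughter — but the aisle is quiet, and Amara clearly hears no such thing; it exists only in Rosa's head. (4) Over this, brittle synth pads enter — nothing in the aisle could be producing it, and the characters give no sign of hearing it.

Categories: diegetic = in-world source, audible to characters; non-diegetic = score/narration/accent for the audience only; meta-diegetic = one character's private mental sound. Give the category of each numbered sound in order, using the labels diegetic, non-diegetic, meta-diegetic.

diegetic, diegetic, meta-diegetic, non-diegetic

(1) is diegetic: source music from a music box, which exists in the story world.
Sound (2): a zip is a real object/event in the scene's world, so diegetic.
Sound (3): Rosa alone 'hears' it — an imagined sound, not present in the space, so meta-diegetic.
(4) nothing in the aisle produces it and the characters don't hear it — pure soundtrack → non-diegetic.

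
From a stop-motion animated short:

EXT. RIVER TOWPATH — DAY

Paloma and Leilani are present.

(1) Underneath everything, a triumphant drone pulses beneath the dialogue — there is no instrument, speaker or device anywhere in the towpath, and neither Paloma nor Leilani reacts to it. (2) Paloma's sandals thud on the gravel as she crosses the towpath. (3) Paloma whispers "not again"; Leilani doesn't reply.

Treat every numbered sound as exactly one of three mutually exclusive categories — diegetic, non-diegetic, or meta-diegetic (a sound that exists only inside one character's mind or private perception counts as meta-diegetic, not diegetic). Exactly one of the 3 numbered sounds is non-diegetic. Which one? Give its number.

1

(1) is non-diegetic: score with no on-screen or off-screen source; it exists for the audience alone.
(2) Paloma's footsteps are produced in the story world → diegetic.
Sound (3): spoken by a character present in the story world, so diegetic.
Only (1) is non-diegetic.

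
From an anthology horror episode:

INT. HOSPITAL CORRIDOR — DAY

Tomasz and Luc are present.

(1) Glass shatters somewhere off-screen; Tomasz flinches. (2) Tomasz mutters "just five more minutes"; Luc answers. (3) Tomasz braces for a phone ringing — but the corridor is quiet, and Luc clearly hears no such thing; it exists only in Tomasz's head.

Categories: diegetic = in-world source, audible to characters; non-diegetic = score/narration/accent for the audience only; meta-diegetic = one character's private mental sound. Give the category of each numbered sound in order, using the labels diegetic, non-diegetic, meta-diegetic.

diegetic, diegetic, meta-diegetic

(1) an in-world source (glass); characters could hear it → diegetic.
Sound (2): on-screen dialogue — Tomasz speaks and Luc is there to hear, so diegetic.
Sound (3): Tomasz alone 'hears' it — an imagined sound, not present in the space, so meta-diegetic.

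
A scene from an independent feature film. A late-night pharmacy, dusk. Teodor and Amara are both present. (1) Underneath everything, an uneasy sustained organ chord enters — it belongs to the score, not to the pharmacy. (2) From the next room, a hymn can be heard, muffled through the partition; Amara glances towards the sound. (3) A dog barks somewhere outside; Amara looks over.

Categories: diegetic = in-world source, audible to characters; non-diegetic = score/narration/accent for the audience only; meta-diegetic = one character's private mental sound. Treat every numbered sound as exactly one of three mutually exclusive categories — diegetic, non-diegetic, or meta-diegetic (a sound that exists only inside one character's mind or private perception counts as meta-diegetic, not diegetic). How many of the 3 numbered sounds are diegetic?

2

(1) is non-diegetic: nothing in the pharmacy produces it and the characters don't hear it — pure soundtrack.
(2) is diegetic: off-screen diegetic: the source is out of frame but still in the story's space.
(3) an in-world source (a dog); characters could hear it → diegetic.
So 2 of the 3 are diegetic: (2), (3).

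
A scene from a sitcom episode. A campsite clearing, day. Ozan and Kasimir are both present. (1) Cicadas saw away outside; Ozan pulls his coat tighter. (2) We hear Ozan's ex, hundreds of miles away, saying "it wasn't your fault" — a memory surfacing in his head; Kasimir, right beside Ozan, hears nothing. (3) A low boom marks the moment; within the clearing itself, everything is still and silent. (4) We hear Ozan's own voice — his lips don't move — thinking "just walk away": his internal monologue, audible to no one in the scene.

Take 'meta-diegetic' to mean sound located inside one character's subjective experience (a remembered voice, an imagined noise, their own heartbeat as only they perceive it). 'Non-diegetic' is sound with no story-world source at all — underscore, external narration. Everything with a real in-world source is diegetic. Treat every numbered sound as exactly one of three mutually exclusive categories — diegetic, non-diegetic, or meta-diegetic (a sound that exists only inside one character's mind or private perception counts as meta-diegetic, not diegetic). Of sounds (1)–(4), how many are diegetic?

1

Sound (1): cicadas is part of the location's real environment, so diegetic.
(2) is meta-diegetic: the voice is a memory playing only inside Ozan's mind; Kasimir can't hear it.
Sound (3): nothing in the scene produces it; it's an accent added for the audience, so non-diegetic.
Sound (4): it's Ozan's unspoken thought, heard only by the audience via his subjectivity, so meta-diegetic.
So 1 of the 4 is diegetic: (1).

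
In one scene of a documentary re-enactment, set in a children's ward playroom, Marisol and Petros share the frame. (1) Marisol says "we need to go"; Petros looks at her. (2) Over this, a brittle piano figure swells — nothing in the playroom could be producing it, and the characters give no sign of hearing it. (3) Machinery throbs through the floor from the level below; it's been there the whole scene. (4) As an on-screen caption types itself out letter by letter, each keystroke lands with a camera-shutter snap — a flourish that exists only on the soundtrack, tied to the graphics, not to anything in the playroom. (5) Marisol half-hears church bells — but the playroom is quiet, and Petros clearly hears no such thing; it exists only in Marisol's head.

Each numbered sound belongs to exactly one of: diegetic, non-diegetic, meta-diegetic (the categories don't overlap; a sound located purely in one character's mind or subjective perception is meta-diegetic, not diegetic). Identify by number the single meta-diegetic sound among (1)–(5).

5

(1) is diegetic: Marisol is a character speaking aloud in the scene.
Sound (2): score with no on-screen or off-screen source; it exists for the audience alone, so non-diegetic.
(3) machinery is part of the location's real environment → diegetic.
(4) sound married to a title/caption — outside the diegesis by definition → non-diegetic.
Sound (5): Marisol alone 'hears' it — an imagined sound, not present in the space, so meta-diegetic.
Only (5) is meta-diegetic.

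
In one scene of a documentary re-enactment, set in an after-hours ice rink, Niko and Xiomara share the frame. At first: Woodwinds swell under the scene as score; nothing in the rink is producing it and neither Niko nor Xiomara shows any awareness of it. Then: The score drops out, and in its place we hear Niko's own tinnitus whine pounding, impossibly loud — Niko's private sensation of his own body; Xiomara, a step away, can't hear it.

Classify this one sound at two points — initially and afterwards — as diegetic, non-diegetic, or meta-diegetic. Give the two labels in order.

Initially: underscore with no in-world source, inaudible to the characters → non-diegetic.
Afterwards: the body sound is Niko's subjective perception alone — Xiomara can't hear it → meta-diegetic.

non-diegetic, meta-diegetic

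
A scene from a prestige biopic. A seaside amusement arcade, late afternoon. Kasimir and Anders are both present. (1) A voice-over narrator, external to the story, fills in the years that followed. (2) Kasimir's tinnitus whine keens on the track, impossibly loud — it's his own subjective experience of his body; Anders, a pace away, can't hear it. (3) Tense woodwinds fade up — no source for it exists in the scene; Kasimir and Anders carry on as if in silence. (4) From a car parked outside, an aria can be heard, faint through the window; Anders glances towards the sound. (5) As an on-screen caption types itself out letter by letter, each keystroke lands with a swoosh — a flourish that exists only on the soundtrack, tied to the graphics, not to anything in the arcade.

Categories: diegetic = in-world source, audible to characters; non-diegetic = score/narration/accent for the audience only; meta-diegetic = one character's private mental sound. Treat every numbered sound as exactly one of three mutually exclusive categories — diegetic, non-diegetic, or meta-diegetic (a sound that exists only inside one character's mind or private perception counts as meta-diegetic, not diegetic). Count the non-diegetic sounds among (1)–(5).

(1) is non-diegetic: external voice-over — not a character, not heard by anyone in the scene.
(2) is meta-diegetic: a subjective body sound — Kasimir's private perception, inaudible to Anders.
(3) is non-diegetic: it has no source in the story world and no character can hear it — it's underscore.
(4) the music has an off-screen but real-world source and a character hears it → diegetic.
Sound (5): the caption isn't part of the story world, so neither is the sound tied to it, so non-diegetic.
Non-diegetic: (1), (3), (5) — that's 3.

3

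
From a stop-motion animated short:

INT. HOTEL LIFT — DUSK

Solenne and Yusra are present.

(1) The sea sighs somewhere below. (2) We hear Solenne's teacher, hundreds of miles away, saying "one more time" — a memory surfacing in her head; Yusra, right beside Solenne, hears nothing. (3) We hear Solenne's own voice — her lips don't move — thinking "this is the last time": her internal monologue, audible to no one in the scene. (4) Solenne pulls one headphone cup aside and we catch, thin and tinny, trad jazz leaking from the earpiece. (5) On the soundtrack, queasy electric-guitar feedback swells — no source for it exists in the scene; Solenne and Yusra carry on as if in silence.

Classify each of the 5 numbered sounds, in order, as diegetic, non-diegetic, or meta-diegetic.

diegetic, meta-diegetic, meta-diegetic, diegetic, non-diegetic

(1) is diegetic: the sea is part of the location's real environment.
(2) it's Solenne's recollection rendered as sound; the other character can't hear it → meta-diegetic.
(3) is meta-diegetic: Solenne's thought-voice: a private mental sound no other character can hear.
Sound (4): it's leaking from a physical pair of headphones in the scene, so diegetic.
Sound (5): it has no source in the story world and no character can hear it — it's underscore, so non-diegetic.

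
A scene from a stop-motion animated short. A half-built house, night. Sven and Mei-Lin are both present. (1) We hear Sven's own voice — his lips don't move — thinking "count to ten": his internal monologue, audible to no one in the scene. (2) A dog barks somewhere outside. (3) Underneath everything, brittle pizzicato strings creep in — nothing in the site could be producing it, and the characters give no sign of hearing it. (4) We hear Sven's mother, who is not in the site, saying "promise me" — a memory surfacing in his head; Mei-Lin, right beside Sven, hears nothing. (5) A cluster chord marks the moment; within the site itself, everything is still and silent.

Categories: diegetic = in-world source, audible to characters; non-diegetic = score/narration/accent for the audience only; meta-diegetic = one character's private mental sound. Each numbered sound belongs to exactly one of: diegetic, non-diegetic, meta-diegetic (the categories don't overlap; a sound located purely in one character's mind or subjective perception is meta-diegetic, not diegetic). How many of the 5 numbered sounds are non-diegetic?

(1) is meta-diegetic: Sven's thought-voice: a private mental sound no other character can hear.
(2) an in-world source (a dog); characters could hear it → diegetic.
(3) it has no source in the story world and no character can hear it — it's underscore → non-diegetic.
(4) is meta-diegetic: it's Sven's recollection rendered as sound; the other character can't hear it.
Sound (5): an editorial stinger — it belongs to the cut, not the story world, so non-diegetic.
So 2 of the 5 are non-diegetic: (3), (5).

2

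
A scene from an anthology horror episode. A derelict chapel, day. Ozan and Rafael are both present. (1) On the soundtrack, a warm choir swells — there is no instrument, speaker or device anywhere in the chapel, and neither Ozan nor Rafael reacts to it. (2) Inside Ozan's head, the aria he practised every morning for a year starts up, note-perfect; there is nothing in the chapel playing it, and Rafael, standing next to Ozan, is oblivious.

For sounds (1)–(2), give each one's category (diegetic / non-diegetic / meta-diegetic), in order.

non-diegetic, meta-diegetic

(1) score with no on-screen or off-screen source; it exists for the audience alone → non-diegetic.
(2) it lives in Ozan's subjectivity, not in the chapel → meta-diegetic.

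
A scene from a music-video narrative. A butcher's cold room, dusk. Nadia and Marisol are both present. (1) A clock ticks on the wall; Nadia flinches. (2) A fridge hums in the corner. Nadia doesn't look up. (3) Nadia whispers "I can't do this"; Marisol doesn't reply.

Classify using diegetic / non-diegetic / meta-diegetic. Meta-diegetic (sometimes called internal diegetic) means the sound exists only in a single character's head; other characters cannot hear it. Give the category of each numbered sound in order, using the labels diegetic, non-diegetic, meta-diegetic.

Sound (1): an in-world source (a clock); characters could hear it, so diegetic.
(2) ambient/room sound belonging to the story's physical space → diegetic.
(3) spoken by a character present in the story world → diegetic.

diegetic, diegetic, diegetic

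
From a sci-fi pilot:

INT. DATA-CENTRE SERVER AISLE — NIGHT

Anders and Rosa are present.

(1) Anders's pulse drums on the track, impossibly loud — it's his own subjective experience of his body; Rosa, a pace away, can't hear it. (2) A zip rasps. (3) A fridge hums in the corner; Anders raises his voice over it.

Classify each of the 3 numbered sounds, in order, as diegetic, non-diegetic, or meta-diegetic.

meta-diegetic, diegetic, diegetic

Sound (1): a subjective body sound — Anders's private perception, inaudible to Rosa, so meta-diegetic.
(2) an in-world source (a zip); characters could hear it → diegetic.
Sound (3): ambient/room sound belonging to the story's physical space, so diegetic.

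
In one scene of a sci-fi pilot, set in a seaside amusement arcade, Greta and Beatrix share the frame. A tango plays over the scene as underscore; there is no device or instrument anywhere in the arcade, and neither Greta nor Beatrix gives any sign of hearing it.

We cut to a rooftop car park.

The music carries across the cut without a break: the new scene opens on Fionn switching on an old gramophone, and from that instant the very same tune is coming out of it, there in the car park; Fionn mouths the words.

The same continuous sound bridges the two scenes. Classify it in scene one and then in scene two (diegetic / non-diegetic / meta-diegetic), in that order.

non-diegetic, diegetic

Scene one: there's no in-world source anywhere and no character hears it — underscore for the audience only → non-diegetic.
Scene two: once Fionn turns on an old gramophone, the music has a real source in the story world and Fionn reacts to it → diegetic.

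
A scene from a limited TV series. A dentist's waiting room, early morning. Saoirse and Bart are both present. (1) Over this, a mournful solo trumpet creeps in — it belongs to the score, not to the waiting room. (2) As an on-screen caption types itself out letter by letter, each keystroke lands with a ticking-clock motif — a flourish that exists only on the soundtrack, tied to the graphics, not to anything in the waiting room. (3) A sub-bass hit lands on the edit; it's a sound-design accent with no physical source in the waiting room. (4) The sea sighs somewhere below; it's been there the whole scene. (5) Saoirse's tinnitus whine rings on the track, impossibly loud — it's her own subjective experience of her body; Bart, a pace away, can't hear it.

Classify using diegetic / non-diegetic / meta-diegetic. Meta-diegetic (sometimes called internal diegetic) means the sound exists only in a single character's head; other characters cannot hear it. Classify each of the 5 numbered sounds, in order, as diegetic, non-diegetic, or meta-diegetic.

(1) is non-diegetic: it has no source in the story world and no character can hear it — it's underscore.
Sound (2): sound married to a title/caption — outside the diegesis by definition, so non-diegetic.
(3) is non-diegetic: it's a sound-design accent with no in-world source; no one in the scene can hear it.
(4) is diegetic: the sea is part of the location's real environment.
Sound (5): it's Saoirse's internal bodily sensation rendered as sound; only Saoirse 'hears' it, so meta-diegetic.

non-diegetic, non-diegetic, non-diegetic, diegetic, meta-diegetic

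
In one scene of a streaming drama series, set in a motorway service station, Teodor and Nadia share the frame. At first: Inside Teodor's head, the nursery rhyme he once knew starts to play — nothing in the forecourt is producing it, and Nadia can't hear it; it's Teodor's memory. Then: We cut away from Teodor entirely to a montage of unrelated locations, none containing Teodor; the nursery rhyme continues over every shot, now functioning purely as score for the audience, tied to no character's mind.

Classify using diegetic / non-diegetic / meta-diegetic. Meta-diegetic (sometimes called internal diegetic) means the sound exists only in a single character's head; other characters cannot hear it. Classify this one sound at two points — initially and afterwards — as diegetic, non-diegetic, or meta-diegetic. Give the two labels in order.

meta-diegetic, non-diegetic

Initially: the music lives inside Teodor's mind alone; Nadia can't hear it → meta-diegetic.
Afterwards: once it plays over shots Teodor isn't in, detached from any character's subjectivity, it's conventional underscore → non-diegetic.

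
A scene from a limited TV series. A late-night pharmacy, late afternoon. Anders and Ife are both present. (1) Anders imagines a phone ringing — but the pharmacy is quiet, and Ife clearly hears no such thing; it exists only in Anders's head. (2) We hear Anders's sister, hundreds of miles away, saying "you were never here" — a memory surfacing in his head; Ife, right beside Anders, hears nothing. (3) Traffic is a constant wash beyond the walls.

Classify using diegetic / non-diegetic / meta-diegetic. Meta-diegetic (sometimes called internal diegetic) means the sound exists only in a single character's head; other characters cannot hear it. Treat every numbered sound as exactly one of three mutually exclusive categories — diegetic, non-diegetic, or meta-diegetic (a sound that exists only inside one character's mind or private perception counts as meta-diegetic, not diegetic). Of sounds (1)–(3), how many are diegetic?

Sound (1): Anders alone 'hears' it — an imagined sound, not present in the space, so meta-diegetic.
(2) it's Anders's recollection rendered as sound; the other character can't hear it → meta-diegetic.
(3) is diegetic: it's the actual ambient sound of the location.
So 1 of the 3 is diegetic: (3).

1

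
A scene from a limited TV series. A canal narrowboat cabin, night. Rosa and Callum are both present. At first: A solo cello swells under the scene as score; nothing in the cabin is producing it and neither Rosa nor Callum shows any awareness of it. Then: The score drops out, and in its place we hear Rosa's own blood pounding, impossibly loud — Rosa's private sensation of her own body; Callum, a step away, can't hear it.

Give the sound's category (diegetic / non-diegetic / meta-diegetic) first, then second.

First: underscore with no in-world source, inaudible to the characters → non-diegetic.
Second: the body sound is Rosa's subjective perception alone — Callum can't hear it → meta-diegetic.

non-diegetic, meta-diegetic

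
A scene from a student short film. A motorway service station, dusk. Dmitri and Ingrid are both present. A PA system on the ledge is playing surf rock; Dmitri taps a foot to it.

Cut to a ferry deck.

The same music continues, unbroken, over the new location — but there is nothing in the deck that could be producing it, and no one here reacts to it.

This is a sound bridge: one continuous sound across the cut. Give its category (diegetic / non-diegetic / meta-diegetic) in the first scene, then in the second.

Scene one: a PA system is an on-screen source and Dmitri reacts to it → diegetic.
Scene two: there is no source in the deck and no one hears it — it's now underscore → non-diegetic.

diegetic, non-diegetic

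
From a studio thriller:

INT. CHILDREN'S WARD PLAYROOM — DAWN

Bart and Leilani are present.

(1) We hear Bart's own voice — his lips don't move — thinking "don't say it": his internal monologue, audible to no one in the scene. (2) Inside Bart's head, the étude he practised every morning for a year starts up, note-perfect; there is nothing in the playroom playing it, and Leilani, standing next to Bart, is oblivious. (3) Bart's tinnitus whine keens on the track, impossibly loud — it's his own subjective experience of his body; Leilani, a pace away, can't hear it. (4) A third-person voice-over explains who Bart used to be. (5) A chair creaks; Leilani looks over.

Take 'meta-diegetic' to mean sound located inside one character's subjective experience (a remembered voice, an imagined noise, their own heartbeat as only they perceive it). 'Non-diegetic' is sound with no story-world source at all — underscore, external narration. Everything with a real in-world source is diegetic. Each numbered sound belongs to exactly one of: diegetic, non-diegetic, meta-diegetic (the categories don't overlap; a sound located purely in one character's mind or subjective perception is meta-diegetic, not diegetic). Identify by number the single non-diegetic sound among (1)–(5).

(1) internal monologue — inside Bart's mind, not spoken into the scene → meta-diegetic.
(2) the music is a memory playing inside Bart's mind alone; no real-world source, Leilani can't hear it → meta-diegetic.
(3) a subjective body sound — Bart's private perception, inaudible to Leilani → meta-diegetic.
Sound (4): the narrator exists outside the story world, addressing only the audience, so non-diegetic.
Sound (5): an in-world source (a chair); characters could hear it, so diegetic.
Only (4) is non-diegetic.

4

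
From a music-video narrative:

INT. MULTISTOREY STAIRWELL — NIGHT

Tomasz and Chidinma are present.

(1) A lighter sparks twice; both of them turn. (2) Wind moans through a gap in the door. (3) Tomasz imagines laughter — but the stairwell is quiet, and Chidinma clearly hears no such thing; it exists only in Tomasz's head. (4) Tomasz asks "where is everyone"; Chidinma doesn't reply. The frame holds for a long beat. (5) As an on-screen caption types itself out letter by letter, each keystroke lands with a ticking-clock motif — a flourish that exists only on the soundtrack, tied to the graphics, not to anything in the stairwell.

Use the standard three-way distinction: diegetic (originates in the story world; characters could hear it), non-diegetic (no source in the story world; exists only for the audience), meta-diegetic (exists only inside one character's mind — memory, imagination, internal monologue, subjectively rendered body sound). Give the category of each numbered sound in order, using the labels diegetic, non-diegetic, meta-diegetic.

diegetic, diegetic, meta-diegetic, diegetic, non-diegetic

(1) is diegetic: the sound comes from a lighter physically present in the location.
(2) ambient/room sound belonging to the story's physical space → diegetic.
(3) subjective to Tomasz: the stairwell is silent and Chidinma hears nothing → meta-diegetic.
(4) is diegetic: Tomasz is a character speaking aloud in the scene.
(5) is non-diegetic: it accompanies on-screen graphics, not anything inside the story world.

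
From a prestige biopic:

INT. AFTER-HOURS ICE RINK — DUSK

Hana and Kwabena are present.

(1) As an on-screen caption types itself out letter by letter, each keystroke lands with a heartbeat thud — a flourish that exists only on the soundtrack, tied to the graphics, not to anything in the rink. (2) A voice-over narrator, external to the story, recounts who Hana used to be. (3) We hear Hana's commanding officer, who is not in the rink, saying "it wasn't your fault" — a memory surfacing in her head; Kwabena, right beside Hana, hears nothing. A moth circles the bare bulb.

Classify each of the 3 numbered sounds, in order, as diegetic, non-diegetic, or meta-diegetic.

Sound (1): it accompanies on-screen graphics, not anything inside the story world, so non-diegetic.
(2) is non-diegetic: external voice-over — not a character, not heard by anyone in the scene.
(3) is meta-diegetic: a remembered line, private to Hana — not present in the room, not audible to Kwabena.

non-diegetic, non-diegetic, meta-diegetic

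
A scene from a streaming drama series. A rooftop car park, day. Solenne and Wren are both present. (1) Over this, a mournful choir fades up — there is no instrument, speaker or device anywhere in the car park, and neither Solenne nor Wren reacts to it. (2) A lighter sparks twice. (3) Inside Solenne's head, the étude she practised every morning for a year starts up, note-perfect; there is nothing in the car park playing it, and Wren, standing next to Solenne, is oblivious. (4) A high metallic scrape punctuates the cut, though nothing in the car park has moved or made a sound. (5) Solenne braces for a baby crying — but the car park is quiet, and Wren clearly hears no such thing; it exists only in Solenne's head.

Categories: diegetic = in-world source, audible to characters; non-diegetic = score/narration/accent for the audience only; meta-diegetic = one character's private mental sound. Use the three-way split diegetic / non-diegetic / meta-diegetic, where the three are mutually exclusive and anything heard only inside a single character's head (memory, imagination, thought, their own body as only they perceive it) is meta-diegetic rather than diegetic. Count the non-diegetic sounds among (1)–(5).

(1) is non-diegetic: it has no source in the story world and no character can hear it — it's underscore.
Sound (2): a lighter is a real object/event in the scene's world, so diegetic.
(3) remembered music, private to Solenne — Wren is oblivious because it isn't in the room → meta-diegetic.
(4) is non-diegetic: nothing in the scene produces it; it's an accent added for the audience.
Sound (5): the sound is imagined by Solenne; nothing in the story world is producing it and Wren can't hear it, so meta-diegetic.
Non-diegetic: (1), (4) — that's 2.

2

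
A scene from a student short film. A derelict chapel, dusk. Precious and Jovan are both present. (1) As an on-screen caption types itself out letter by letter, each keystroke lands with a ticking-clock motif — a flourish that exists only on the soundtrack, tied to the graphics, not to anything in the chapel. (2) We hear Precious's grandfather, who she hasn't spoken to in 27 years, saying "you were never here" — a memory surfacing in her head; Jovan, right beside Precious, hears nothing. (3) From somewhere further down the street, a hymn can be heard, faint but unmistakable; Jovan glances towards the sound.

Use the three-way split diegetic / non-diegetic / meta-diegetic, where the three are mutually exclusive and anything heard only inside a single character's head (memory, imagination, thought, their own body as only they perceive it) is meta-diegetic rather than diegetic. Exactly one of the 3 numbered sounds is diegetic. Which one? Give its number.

3

Sound (1): sound married to a title/caption — outside the diegesis by definition, so non-diegetic.
Sound (2): the voice is a memory playing only inside Precious's mind; Jovan can't hear it, so meta-diegetic.
(3) is diegetic: off-screen diegetic: the source is out of frame but still in the story's space.
Only (3) is diegetic.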